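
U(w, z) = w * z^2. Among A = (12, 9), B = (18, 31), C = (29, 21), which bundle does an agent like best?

Evaluate utility at each bundle:
U(A) = 972.
U(B) = 17298.
U(C) = 12789.
Highest utility is B, so B ≻ C ≻ A.

Bundle B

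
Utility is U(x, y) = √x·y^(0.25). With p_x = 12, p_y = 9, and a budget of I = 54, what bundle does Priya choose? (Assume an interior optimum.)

MU_x = 0.5·x^(-0.5)·y^(0.25) and MU_y = 0.25·√x·y^(-0.75).
MRS = MU_x/MU_y = (2)·y/x.
Tangency: set MRS = p_x/p_y = 12/9 = 4/3.
So (2)·y/x = 4/3, i.e. y = (2/3)·x.
Substitute into the budget 12·x + 9·y = 54: 18·x = 54, so x* = 3.
Then y* = (2/3)·3 = 2.

x* = 3, y* = 2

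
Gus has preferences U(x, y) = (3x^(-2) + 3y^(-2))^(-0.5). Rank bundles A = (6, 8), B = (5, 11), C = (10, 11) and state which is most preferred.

Bundle C

Evaluate utility at each bundle:
U(A) = 2.771.
U(B) = 2.628.
U(C) = 4.272.
Highest utility is C, so C ≻ A ≻ B.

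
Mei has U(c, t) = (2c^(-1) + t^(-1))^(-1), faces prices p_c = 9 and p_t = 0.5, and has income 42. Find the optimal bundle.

c* = 4, t* = 12

For CES with ρ = -1, MRS = (2/1)·(t/c)^2.
Tangency: set MRS = p_c/p_t = 9/0.5 = 18.
So (t/c)^2 = 9; taking the square root, t/c = 3, i.e. t = 3·c.
Substitute into the budget 9·c + 0.5·t = 42: 10.5·c = 42, so c* = 4 and t* = 3·4 = 12.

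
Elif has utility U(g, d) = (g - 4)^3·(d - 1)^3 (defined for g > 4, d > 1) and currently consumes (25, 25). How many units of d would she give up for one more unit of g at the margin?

MU_g = 3·(g−4)^2·(d−1)^3, MU_d = 3·(g−4)^3·(d−1)^2.
MRS = (d−1)/(g−4).
At (25, 25): MRS = 8/7.
The indifference curve has slope −8/7 at this bundle.

MRS = 8/7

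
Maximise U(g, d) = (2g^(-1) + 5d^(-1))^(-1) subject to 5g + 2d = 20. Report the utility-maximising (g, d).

For CES with ρ = -1, MRS = (2/5)·(d/g)^2.
Tangency: set MRS = p_g/p_d = 5/2 = 2.5.
So (d/g)^2 = 6.25; taking the square root, d/g = 2.5, i.e. d = 2.5·g.
Substitute into the budget 5·g + 2·d = 20: 10·g = 20, so g* = 2 and d* = 2.5·2 = 5.

g* = 2, d* = 5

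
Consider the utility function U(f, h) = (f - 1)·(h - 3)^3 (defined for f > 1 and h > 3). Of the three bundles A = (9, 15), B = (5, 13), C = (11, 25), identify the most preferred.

Bundle C

Evaluate utility at each bundle:
U(A) = 13824.
U(B) = 4000.
U(C) = 106480.
Highest utility is C, so C ≻ A ≻ B.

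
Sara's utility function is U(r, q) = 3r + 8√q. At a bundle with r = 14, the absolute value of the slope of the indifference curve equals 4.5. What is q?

MU_r = 3, MU_q = 8/(2√q).
MRS = 3 ÷ (8/(2√q)).
MRS depends only on q: 0.75·√q = 4.5 ⇒ √q = 4.5/0.75 = 6 ⇒ q = 36.

q = 36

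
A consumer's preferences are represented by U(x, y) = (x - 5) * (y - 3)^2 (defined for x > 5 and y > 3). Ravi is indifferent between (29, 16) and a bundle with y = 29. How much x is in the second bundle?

U(29, 16) = 4056.
Set U(x, 29) = 4056 and solve.
With y = 29: (29 − 3)^2 = 676, so (x − 5) = 4056/676 = 6.
So x = 5 + 6 = 11.
Check: U(11, 29) = 4056.

x = 11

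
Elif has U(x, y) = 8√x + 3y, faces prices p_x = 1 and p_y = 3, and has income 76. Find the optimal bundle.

x* = 16, y* = 20

MU_x = 8/(2√x), MU_y = 3.
MRS = 8/(2√x) ÷ 3.
Tangency: set MRS = p_x/p_y = 1/3.
MRS depends only on x: (4/3)/√x = 1/3 ⇒ √x = (4/3)/(1/3) = 4 ⇒ x* = 16.
From the budget, 3·y = 76 − 1·16 = 60, so y* = 20.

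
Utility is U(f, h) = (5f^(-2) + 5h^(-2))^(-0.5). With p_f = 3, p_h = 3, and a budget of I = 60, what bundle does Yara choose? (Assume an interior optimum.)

f* = 10, h* = 10

For CES with ρ = -2, MRS = (h/f)^3.
Tangency: set MRS = p_f/p_h = 3/3 = 1.
So (h/f)^3 = 1; taking the cube root, h/f = 1, i.e. h = f.
Substitute into the budget 3·f + 3·h = 60: 6·f = 60, so f* = 10 and h* = 10.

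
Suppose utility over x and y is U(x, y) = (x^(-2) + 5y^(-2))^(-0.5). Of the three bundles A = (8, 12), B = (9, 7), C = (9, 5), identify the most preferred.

Evaluate utility at each bundle:
U(A) = 4.457.
U(B) = 2.957.
U(C) = 2.170.
Highest utility is A, so A ≻ B ≻ C.

Bundle A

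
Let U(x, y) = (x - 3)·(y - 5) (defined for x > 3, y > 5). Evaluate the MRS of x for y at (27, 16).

MRS = 11/24

MU_x = (y−5), MU_y = (x−3).
MRS = (y−5)/(x−3).
At (27, 16): MRS = 11/24.
So at (27, 16) the consumer would give up 11/24 units of y for one more unit of x.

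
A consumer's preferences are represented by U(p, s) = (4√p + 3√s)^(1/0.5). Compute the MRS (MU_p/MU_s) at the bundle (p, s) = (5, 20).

For CES with ρ = 0.5, MRS = (4/3)·√(s/p).
At (5, 20): MRS = 8/3.
That is, one extra unit of p is worth 8/3 units of s at the margin.

MRS = 8/3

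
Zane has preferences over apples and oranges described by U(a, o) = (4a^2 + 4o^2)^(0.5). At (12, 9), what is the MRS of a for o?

MRS = 4/3

For CES with ρ = 2, MRS = (o/a)^(-1).
At (12, 9): MRS = 4/3.
The indifference curve has slope −4/3 at this bundle.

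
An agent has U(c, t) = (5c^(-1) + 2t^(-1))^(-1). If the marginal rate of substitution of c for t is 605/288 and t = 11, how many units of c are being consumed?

c = 12

For CES with ρ = -1, MRS = (5/2)·(t/c)^2.
Setting (5/2)·(11/c)^2 = 605/288 gives (11/c)^2 = 121/144, so 11/c = 11/12 and c = 12.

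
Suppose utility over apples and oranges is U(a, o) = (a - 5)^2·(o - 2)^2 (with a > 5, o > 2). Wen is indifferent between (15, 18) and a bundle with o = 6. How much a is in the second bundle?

a = 45

U(15, 18) = 25600.
Set U(a, 6) = 25600 and solve.
With o = 6: (6 − 2)^2 = 16, so (a − 5)^2 = 25600/16 = 1600.
Taking the square root (with a > 5): a − 5 = 40, so a = 45.
Check: U(45, 6) = 25600.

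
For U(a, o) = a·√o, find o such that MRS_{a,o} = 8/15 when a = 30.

MU_a = √o and MU_o = 0.5·a·o^(-0.5).
MRS = MU_a/MU_o = (2)·o/a.
Substitute a = 30: MRS = o/15. Setting o/15 = 8/15 gives o = (8/15)·15 = 8.

o = 8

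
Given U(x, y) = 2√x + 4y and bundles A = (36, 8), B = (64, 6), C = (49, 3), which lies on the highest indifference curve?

Bundle A

Evaluate utility at each bundle:
U(A) = 44.000.
U(B) = 40.000.
U(C) = 26.000.
Highest utility is A, so A ≻ B ≻ C.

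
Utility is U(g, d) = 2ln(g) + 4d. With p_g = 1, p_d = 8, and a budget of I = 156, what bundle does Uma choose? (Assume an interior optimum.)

MU_g = 2/g, MU_d = 4.
MRS = 2/g ÷ 4.
Tangency: set MRS = p_g/p_d = 1/8 = 0.125.
MRS depends only on g: 0.5/g = 0.125 ⇒ g* = 0.5/0.125 = 4.
From the budget, 8·d = 156 − 1·4 = 152, so d* = 19.

g* = 4, d* = 19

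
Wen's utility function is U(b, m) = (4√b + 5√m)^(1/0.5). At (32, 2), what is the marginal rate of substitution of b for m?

For CES with ρ = 0.5, MRS = (4/5)·√(m/b).
At (32, 2): MRS = 0.2.
So at (32, 2) the consumer would give up 0.2 units of m for one more unit of b.

MRS = 0.2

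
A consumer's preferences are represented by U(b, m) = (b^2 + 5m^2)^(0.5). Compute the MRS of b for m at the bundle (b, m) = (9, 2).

MRS = 0.9

For CES with ρ = 2, MRS = (1/5)·(m/b)^(-1).
At (9, 2): MRS = 0.9.
So at (9, 2) the consumer would give up 0.9 units of m for one more unit of b.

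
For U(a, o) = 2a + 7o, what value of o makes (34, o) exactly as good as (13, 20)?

U(13, 20) = 166.
Set U(34, o) = 166 and solve.
2·34 + 7o = 166 ⇒ 7o = 98 ⇒ o = 14.
Check: U(34, 14) = 166.

o = 14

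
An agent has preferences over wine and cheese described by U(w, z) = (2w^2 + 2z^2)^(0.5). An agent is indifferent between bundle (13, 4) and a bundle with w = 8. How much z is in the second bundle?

z = 11

U depends on (w, z) only through S = 2w^2 + 2z^2, so equal utility means equal S. At (13, 4): S = 370.
With w = 8: 2·8^2 = 128, so 2z^2 = 370 − 128 = 242, i.e. z^2 = 121.
Hence z = √121 = 11.
Check: U(8, 11) = 19.2354.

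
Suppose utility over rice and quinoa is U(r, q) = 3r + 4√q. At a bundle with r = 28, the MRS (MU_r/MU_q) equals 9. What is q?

q = 36

MU_r = 3, MU_q = 4/(2√q).
MRS = 3 ÷ (4/(2√q)).
MRS depends only on q: 1.5·√q = 9 ⇒ √q = 9/1.5 = 6 ⇒ q = 36.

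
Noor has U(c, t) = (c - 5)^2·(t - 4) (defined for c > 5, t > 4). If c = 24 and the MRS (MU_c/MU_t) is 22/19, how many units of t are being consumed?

MU_c = 2·(c−5)·(t−4), MU_t = (c−5)^2.
MRS = (2/1)·(t−4)/(c−5).
Substitute c = 24: MRS = (t − 4)/9.5. Setting this equal to 22/19 gives t − 4 = (22/19)·9.5 = 11, so t = 15.

t = 15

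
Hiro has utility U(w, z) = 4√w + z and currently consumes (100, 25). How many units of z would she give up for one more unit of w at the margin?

MU_w = 4/(2√w), MU_z = 1.
MRS = 4/(2√w) ÷ 1.
At (100, 25): MRS = 0.2.
That is, one extra unit of w is worth 0.2 units of z at the margin.

MRS = 0.2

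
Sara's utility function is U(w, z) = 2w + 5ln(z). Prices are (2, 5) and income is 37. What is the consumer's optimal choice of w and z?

MU_w = 2, MU_z = 5/z.
MRS = 2 ÷ (5/z).
Tangency: set MRS = p_w/p_z = 2/5 = 0.4.
MRS depends only on z: 0.4·z = 0.4 ⇒ z* = 0.4/0.4 = 1.
From the budget, 2·w = 37 − 5·1 = 32, so w* = 16.

w* = 16, z* = 1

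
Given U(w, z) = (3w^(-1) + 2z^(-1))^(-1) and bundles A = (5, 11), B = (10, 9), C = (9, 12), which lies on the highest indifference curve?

Bundle C

Evaluate utility at each bundle:
U(A) = 1.279.
U(B) = 1.915.
U(C) = 2.000.
Highest utility is C, so C ≻ B ≻ A.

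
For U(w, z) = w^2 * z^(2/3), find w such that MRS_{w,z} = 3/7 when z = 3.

MU_w = 2·w·z^(2/3) and MU_z = 2/3·w^2·z^(-1/3).
MRS = MU_w/MU_z = (3)·z/w.
Substitute z = 3: MRS = 9/w. Setting 9/w = 3/7 gives w = 9/(3/7) = 21.

w = 21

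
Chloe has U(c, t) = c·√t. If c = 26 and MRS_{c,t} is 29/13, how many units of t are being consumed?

t = 29

MU_c = √t and MU_t = 0.5·c·t^(-0.5).
MRS = MU_c/MU_t = (2)·t/c.
Substitute c = 26: MRS = t/13. Setting t/13 = 29/13 gives t = (29/13)·13 = 29.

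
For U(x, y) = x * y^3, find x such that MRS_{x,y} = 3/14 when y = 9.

MU_x = y^3 and MU_y = 3·x·y^2.
MRS = MU_x/MU_y = (1/3)·y/x.
Substitute y = 9: MRS = 3/x. Setting 3/x = 3/14 gives x = 3/(3/14) = 14.

x = 14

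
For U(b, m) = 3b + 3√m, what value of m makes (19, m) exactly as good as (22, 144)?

U(22, 144) = 102.
Set U(19, m) = 102 and solve.
With b = 19: 3√m = 102 − 3·19 = 45, so √m = 15 and m = 225.
Check: U(19, 225) = 102.

m = 225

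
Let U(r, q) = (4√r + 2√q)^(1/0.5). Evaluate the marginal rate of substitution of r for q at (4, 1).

MRS = 1

For CES with ρ = 0.5, MRS = (4/2)·√(q/r).
At (4, 1): MRS = 1.
The indifference curve has slope −1 at this bundle.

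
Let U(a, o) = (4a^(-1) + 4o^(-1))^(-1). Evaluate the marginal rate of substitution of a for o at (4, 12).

MRS = 9

For CES with ρ = -1, MRS = (o/a)^2.
At (4, 12): MRS = 9.
The indifference curve has slope −9 at this bundle.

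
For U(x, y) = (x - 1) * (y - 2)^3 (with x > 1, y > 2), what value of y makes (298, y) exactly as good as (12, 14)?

U(12, 14) = 19008.
Set U(298, y) = 19008 and solve.
With x = 298: (298 − 1) = 297, so (y − 2)^3 = 19008/297 = 64.
Taking the cube root (with y > 2): y − 2 = 4, so y = 6.
Check: U(298, 6) = 19008.

y = 6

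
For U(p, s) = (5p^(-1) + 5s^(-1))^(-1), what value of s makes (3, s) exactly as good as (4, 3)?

s = 4

U depends on (p, s) only through S = 5p^(-1) + 5s^(-1), so equal utility means equal S. At (4, 3): S = 35/12.
With p = 3: 5·3^(-1) = 5/3, so 5s^(-1) = 35/12 − 5/3 = 1.25, i.e. s^(-1) = 0.25.
Hence s = 1/0.25 = 4.
Check: U(3, 4) = 0.3429.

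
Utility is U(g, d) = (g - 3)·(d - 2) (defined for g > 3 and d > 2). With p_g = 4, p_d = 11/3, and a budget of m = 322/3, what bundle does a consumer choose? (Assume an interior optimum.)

MU_g = (d−2), MU_d = (g−3).
MRS = (d−2)/(g−3).
Tangency: set MRS = p_g/p_d = 4/(11/3) = 12/11.
So (d − 2)/(g − 3) = 12/11, i.e. (d − 2) = (12/11)·(g − 3).
Rewrite the budget in excess-of-subsistence terms: 4·(g − 3) + (11/3)·(d − 2) = 322/3 − 4·3 − (11/3)·2 = 88.
Substituting, 8·(g − 3) = 88, so g − 3 = 11 and g* = 14.
Then d − 2 = (12/11)·11 = 12, so d* = 14.

g* = 14, d* = 14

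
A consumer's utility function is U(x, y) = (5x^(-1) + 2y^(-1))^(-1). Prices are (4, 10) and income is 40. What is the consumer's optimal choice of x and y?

For CES with ρ = -1, MRS = (5/2)·(y/x)^2.
Tangency: set MRS = p_x/p_y = 4/10 = 0.4.
So (y/x)^2 = 4/25; taking the square root, y/x = 0.4, i.e. y = 0.4·x.
Substitute into the budget 4·x + 10·y = 40: 8·x = 40, so x* = 5 and y* = 0.4·5 = 2.

x* = 5, y* = 2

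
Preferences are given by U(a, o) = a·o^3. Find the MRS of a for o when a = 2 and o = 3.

MRS = 0.5

MU_a = o^3 and MU_o = 3·a·o^2.
MRS = MU_a/MU_o = (1/3)·o/a.
At (2, 3): MRS = 0.5.
That is, one extra unit of a is worth 0.5 units of o at the margin.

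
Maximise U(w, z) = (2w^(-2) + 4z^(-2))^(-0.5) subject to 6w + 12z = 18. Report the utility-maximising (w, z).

For CES with ρ = -2, MRS = (2/4)·(z/w)^3.
Tangency: set MRS = p_w/p_z = 6/12 = 0.5.
So (z/w)^3 = 1; taking the cube root, z/w = 1, i.e. z = w.
Substitute into the budget 6·w + 12·z = 18: 18·w = 18, so w* = 1 and z* = 1.

w* = 1, z* = 1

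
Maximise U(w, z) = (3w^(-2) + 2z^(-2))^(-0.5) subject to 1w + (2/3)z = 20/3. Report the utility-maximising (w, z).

w* = 4, z* = 4

For CES with ρ = -2, MRS = (3/2)·(z/w)^3.
Tangency: set MRS = p_w/p_z = 1/(2/3) = 1.5.
So (z/w)^3 = 1; taking the cube root, z/w = 1, i.e. z = w.
Substitute into the budget 1·w + (2/3)·z = 20/3: (5/3)·w = 20/3, so w* = 4 and z* = 4.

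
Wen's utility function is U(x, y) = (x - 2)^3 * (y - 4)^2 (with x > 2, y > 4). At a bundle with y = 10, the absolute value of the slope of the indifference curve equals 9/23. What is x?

MU_x = 3·(x−2)^2·(y−4)^2, MU_y = 2·(x−2)^3·(y−4).
MRS = (3/2)·(y−4)/(x−2).
Substitute y = 10: MRS = 9/(x − 2). Setting this equal to 9/23 gives x − 2 = 9/(9/23) = 23, so x = 25.

x = 25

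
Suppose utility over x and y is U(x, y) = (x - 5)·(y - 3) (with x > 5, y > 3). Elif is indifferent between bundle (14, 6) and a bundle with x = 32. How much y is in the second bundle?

U(14, 6) = 27.
Set U(32, y) = 27 and solve.
With x = 32: (32 − 5) = 27, so (y − 3) = 27/27 = 1.
So y = 3 + 1 = 4.
Check: U(32, 4) = 27.

y = 4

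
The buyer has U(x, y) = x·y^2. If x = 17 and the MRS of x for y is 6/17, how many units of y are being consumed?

y = 12

MU_x = y^2 and MU_y = 2·x·y.
MRS = MU_x/MU_y = (1/2)·y/x.
Substitute x = 17: MRS = y/34. Setting y/34 = 6/17 gives y = (6/17)·34 = 12.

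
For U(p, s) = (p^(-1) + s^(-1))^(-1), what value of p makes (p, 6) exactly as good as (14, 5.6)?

p = 12

U depends on (p, s) only through S = p^(-1) + s^(-1), so equal utility means equal S. At (14, 5.6): S = 0.25.
With s = 6: 6^(-1) = 1/6, so p^(-1) = 0.25 − 1/6 = 1/12.
Hence p = 1/(1/12) = 12.
Check: U(12, 6) = 4.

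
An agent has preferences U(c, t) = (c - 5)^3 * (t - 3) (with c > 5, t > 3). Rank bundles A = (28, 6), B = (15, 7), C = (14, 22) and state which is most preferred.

Bundle A

Evaluate utility at each bundle:
U(A) = 36501.
U(B) = 4000.
U(C) = 13851.
Highest utility is A, so A ≻ C ≻ B.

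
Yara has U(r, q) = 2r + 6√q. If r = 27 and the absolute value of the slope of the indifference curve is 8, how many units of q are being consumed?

MU_r = 2, MU_q = 6/(2√q).
MRS = 2 ÷ (6/(2√q)).
MRS depends only on q: (2/3)·√q = 8 ⇒ √q = 8/(2/3) = 12 ⇒ q = 144.

q = 144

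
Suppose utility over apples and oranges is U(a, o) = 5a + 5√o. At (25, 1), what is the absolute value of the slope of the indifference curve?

MRS = 2

MU_a = 5, MU_o = 5/(2√o).
MRS = 5 ÷ (5/(2√o)).
At (25, 1): MRS = 2.
That is, one extra unit of a is worth 2 units of o at the margin.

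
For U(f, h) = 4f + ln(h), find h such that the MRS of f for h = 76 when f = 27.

h = 19

MU_f = 4, MU_h = 1/h.
MRS = 4 ÷ (1/h).
MRS depends only on h: 4·h = 76 ⇒ h = 76/4 = 19.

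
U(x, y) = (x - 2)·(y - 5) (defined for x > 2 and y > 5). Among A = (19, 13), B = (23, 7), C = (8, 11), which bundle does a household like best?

Evaluate utility at each bundle:
U(A) = 136.
U(B) = 42.
U(C) = 36.
Highest utility is A, so A ≻ B ≻ C.

Bundle A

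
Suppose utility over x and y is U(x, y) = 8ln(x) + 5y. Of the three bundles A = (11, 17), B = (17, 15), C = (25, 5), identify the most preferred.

Evaluate utility at each bundle:
U(A) = 104.183.
U(B) = 97.666.
U(C) = 50.751.
Highest utility is A, so A ≻ B ≻ C.

Bundle A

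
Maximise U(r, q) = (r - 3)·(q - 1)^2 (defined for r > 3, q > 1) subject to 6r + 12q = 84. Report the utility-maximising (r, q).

MU_r = (q−1)^2, MU_q = 2·(r−3)·(q−1).
MRS = (1/2)·(q−1)/(r−3).
Tangency: set MRS = p_r/p_q = 6/12 = 0.5.
So (1/2)·(q − 1)/(r − 3) = 0.5, i.e. (q − 1) = (r − 3).
Rewrite the budget in excess-of-subsistence terms: 6·(r − 3) + 12·(q − 1) = 84 − 6·3 − 12·1 = 54.
Substituting, 18·(r − 3) = 54, so r − 3 = 3 and r* = 6.
Then q − 1 = 3, so q* = 4.

r* = 6, q* = 4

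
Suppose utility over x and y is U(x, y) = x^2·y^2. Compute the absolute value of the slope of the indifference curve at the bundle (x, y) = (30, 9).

MRS = 0.3

MU_x = 2·x·y^2 and MU_y = 2·x^2·y.
MRS = MU_x/MU_y = y/x.
At (30, 9): MRS = 0.3.
The indifference curve has slope −0.3 at this bundle.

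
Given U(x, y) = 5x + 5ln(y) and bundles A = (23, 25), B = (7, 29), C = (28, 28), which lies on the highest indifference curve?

Evaluate utility at each bundle:
U(A) = 131.094.
U(B) = 51.836.
U(C) = 156.661.
Highest utility is C, so C ≻ A ≻ B.

Bundle C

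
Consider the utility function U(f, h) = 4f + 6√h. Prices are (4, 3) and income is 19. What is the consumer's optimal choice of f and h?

f* = 4, h* = 1

MU_f = 4, MU_h = 6/(2√h).
MRS = 4 ÷ (6/(2√h)).
Tangency: set MRS = p_f/p_h = 4/3.
MRS depends only on h: (4/3)·√h = 4/3 ⇒ √h = (4/3)/(4/3) = 1 ⇒ h* = 1.
From the budget, 4·f = 19 − 3·1 = 16, so f* = 4.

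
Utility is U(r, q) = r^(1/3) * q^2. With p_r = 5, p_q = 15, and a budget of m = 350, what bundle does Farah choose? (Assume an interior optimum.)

MU_r = 1/3·r^(-2/3)·q^2 and MU_q = 2·r^(1/3)·q.
MRS = MU_r/MU_q = (1/6)·q/r.
Tangency: set MRS = p_r/p_q = 5/15 = 1/3.
So (1/6)·q/r = 1/3, i.e. q = 2·r.
Substitute into the budget 5·r + 15·q = 350: 35·r = 350, so r* = 10.
Then q* = 2·10 = 20.

r* = 10, q* = 20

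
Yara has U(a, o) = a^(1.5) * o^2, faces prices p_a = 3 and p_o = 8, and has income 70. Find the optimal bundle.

a* = 10, o* = 5

MU_a = 1.5·√a·o^2 and MU_o = 2·a^(1.5)·o.
MRS = MU_a/MU_o = (0.75)·o/a.
Tangency: set MRS = p_a/p_o = 3/8 = 0.375.
So (0.75)·o/a = 0.375, i.e. o = 0.5·a.
Substitute into the budget 3·a + 8·o = 70: 7·a = 70, so a* = 10.
Then o* = 0.5·10 = 5.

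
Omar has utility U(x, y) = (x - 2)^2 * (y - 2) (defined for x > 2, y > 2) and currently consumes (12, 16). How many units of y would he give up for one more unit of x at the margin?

MU_x = 2·(x−2)·(y−2), MU_y = (x−2)^2.
MRS = (2/1)·(y−2)/(x−2).
At (12, 16): MRS = 2.8.
That is, one extra unit of x is worth 2.8 units of y at the margin.

MRS = 2.8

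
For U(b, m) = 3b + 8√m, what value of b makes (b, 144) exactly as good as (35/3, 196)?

b = 17

U(35/3, 196) = 147.
Set U(b, 144) = 147 and solve.
With m = 144: √144 = 12, so 3b = 147 − 8·12 = 51 and b = 17.
Check: U(17, 144) = 147.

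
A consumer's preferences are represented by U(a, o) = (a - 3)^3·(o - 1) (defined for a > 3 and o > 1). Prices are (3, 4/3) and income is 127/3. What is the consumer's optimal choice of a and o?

MU_a = 3·(a−3)^2·(o−1), MU_o = (a−3)^3.
MRS = (3/1)·(o−1)/(a−3).
Tangency: set MRS = p_a/p_o = 3/(4/3) = 2.25.
So (3/1)·(o − 1)/(a − 3) = 2.25, i.e. (o − 1) = 0.75·(a − 3).
Rewrite the budget in excess-of-subsistence terms: 3·(a − 3) + (4/3)·(o − 1) = 127/3 − 3·3 − (4/3)·1 = 32.
Substituting, 4·(a − 3) = 32, so a − 3 = 8 and a* = 11.
Then o − 1 = 0.75·8 = 6, so o* = 7.

a* = 11, o* = 7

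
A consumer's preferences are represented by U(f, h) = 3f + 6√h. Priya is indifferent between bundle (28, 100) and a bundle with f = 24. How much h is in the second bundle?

h = 144

U(28, 100) = 144.
Set U(24, h) = 144 and solve.
With f = 24: 6√h = 144 − 3·24 = 72, so √h = 12 and h = 144.
Check: U(24, 144) = 144.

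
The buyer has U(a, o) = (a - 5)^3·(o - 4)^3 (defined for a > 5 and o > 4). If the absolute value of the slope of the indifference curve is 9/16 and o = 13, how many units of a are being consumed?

MU_a = 3·(a−5)^2·(o−4)^3, MU_o = 3·(a−5)^3·(o−4)^2.
MRS = (o−4)/(a−5).
Substitute o = 13: MRS = 9/(a − 5). Setting this equal to 9/16 gives a − 5 = 9/(9/16) = 16, so a = 21.

a = 21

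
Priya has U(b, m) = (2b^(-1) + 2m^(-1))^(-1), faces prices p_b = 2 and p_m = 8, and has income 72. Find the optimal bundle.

For CES with ρ = -1, MRS = (m/b)^2.
Tangency: set MRS = p_b/p_m = 2/8 = 0.25.
So (m/b)^2 = 0.25; taking the square root, m/b = 0.5, i.e. m = 0.5·b.
Substitute into the budget 2·b + 8·m = 72: 6·b = 72, so b* = 12 and m* = 0.5·12 = 6.

b* = 12, m* = 6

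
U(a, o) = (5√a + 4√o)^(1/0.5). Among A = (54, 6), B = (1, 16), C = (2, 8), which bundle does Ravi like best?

Bundle A

Evaluate utility at each bundle:
U(A) = 2166.000.
U(B) = 441.000.
U(C) = 338.000.
Highest utility is A, so A ≻ B ≻ C.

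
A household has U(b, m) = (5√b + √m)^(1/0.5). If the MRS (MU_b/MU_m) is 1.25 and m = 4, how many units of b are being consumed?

b = 64

For CES with ρ = 0.5, MRS = (5/1)·√(m/b).
Setting (5/1)·√(4/b) = 1.25 gives √(4/b) = 0.25, so 4/b = 1/16 and b = 64.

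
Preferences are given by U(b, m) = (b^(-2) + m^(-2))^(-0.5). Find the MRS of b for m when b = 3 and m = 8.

For CES with ρ = -2, MRS = (m/b)^3.
At (3, 8): MRS = 512/27.
So at (3, 8) the consumer would give up 512/27 units of m for one more unit of b.

MRS = 512/27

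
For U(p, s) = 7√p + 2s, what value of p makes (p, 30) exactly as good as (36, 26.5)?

p = 25

U(36, 26.5) = 95.
Set U(p, 30) = 95 and solve.
With s = 30: 7√p = 95 − 2·30 = 35, so √p = 5 and p = 25.
Check: U(25, 30) = 95.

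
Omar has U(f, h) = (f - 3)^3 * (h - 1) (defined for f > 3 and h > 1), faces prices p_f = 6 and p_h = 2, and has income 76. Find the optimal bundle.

f* = 10, h* = 8

MU_f = 3·(f−3)^2·(h−1), MU_h = (f−3)^3.
MRS = (3/1)·(h−1)/(f−3).
Tangency: set MRS = p_f/p_h = 6/2 = 3.
So (3/1)·(h − 1)/(f − 3) = 3, i.e. (h − 1) = (f − 3).
Rewrite the budget in excess-of-subsistence terms: 6·(f − 3) + 2·(h − 1) = 76 − 6·3 − 2·1 = 56.
Substituting, 8·(f − 3) = 56, so f − 3 = 7 and f* = 10.
Then h − 1 = 7, so h* = 8.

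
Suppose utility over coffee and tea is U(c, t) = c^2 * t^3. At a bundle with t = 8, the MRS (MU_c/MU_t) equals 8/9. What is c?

MU_c = 2·c·t^3 and MU_t = 3·c^2·t^2.
MRS = MU_c/MU_t = (2/3)·t/c.
Substitute t = 8: MRS = (16/3)/c. Setting (16/3)/c = 8/9 gives c = (16/3)/(8/9) = 6.

c = 6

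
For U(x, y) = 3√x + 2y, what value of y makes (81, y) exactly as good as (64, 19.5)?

U(64, 19.5) = 63.
Set U(81, y) = 63 and solve.
With x = 81: √81 = 9, so 2y = 63 − 3·9 = 36 and y = 18.
Check: U(81, 18) = 63.

y = 18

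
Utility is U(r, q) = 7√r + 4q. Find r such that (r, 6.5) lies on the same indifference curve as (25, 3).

U(25, 3) = 47.
Set U(r, 6.5) = 47 and solve.
With q = 6.5: 7√r = 47 − 4·6.5 = 21, so √r = 3 and r = 9.
Check: U(9, 6.5) = 47.

r = 9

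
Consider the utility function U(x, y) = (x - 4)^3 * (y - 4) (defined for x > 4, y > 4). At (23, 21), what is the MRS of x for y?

MRS = 51/19

MU_x = 3·(x−4)^2·(y−4), MU_y = (x−4)^3.
MRS = (3/1)·(y−4)/(x−4).
At (23, 21): MRS = 51/19.
So at (23, 21) the consumer would give up 51/19 units of y for one more unit of x.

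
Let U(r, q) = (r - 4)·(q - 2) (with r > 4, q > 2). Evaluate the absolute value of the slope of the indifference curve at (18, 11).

MU_r = (q−2), MU_q = (r−4).
MRS = (q−2)/(r−4).
At (18, 11): MRS = 9/14.
That is, one extra unit of r is worth 9/14 units of q at the margin.

MRS = 9/14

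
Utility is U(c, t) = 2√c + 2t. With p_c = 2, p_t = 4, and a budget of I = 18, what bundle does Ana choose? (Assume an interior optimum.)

c* = 1, t* = 4

MU_c = 2/(2√c), MU_t = 2.
MRS = 2/(2√c) ÷ 2.
Tangency: set MRS = p_c/p_t = 2/4 = 0.5.
MRS depends only on c: 0.5/√c = 0.5 ⇒ √c = 0.5/0.5 = 1 ⇒ c* = 1.
From the budget, 4·t = 18 − 2·1 = 16, so t* = 4.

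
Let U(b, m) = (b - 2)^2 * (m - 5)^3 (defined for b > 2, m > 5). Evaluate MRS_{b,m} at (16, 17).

MU_b = 2·(b−2)·(m−5)^3, MU_m = 3·(b−2)^2·(m−5)^2.
MRS = (2/3)·(m−5)/(b−2).
At (16, 17): MRS = 4/7.
That is, one extra unit of b is worth 4/7 units of m at the margin.

MRS = 4/7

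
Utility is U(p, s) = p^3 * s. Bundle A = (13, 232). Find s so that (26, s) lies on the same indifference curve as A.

s = 29

U(13, 232) = 509704.
Set U(26, s) = 509704 and solve.
With p = 26: 26^3 = 17576, so s = 509704/17576 = 29.
Check: U(26, 29) = 509704.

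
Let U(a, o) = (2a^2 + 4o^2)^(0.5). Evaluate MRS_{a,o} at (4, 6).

MRS = 1/3

For CES with ρ = 2, MRS = (2/4)·(o/a)^(-1).
At (4, 6): MRS = 1/3.
So at (4, 6) the consumer would give up 1/3 units of o for one more unit of a.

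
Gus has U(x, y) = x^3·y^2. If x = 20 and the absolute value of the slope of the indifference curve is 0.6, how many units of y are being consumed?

y = 8

MU_x = 3·x^2·y^2 and MU_y = 2·x^3·y.
MRS = MU_x/MU_y = (3/2)·y/x.
Substitute x = 20: MRS = y/(40/3). Setting y/(40/3) = 0.6 gives y = 0.6·(40/3) = 8.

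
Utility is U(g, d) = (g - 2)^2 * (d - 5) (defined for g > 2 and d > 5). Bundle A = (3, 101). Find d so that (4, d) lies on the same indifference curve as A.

U(3, 101) = 96.
Set U(4, d) = 96 and solve.
With g = 4: (4 − 2)^2 = 4, so (d − 5) = 96/4 = 24.
So d = 5 + 24 = 29.
Check: U(4, 29) = 96.

d = 29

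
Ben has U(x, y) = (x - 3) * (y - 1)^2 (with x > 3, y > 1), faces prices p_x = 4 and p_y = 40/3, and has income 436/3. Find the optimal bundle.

x* = 13, y* = 7

MU_x = (y−1)^2, MU_y = 2·(x−3)·(y−1).
MRS = (1/2)·(y−1)/(x−3).
Tangency: set MRS = p_x/p_y = 4/(40/3) = 0.3.
So (1/2)·(y − 1)/(x − 3) = 0.3, i.e. (y − 1) = 0.6·(x − 3).
Rewrite the budget in excess-of-subsistence terms: 4·(x − 3) + (40/3)·(y − 1) = 436/3 − 4·3 − (40/3)·1 = 120.
Substituting, 12·(x − 3) = 120, so x − 3 = 10 and x* = 13.
Then y − 1 = 0.6·10 = 6, so y* = 7.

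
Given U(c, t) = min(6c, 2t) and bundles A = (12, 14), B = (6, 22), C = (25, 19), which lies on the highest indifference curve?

Bundle C

Evaluate utility at each bundle:
U(A) = 28.
U(B) = 36.
U(C) = 38.
Highest utility is C, so C ≻ B ≻ A.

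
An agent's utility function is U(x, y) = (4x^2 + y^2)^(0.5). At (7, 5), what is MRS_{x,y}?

For CES with ρ = 2, MRS = (4/1)·(y/x)^(-1).
At (7, 5): MRS = 5.6.
So at (7, 5) the consumer would give up 5.6 units of y for one more unit of x.

MRS = 5.6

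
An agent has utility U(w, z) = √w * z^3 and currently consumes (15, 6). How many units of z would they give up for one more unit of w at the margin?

MU_w = 0.5·w^(-0.5)·z^3 and MU_z = 3·√w·z^2.
MRS = MU_w/MU_z = (1/6)·z/w.
At (15, 6): MRS = 1/15.
That is, one extra unit of w is worth 1/15 units of z at the margin.

MRS = 1/15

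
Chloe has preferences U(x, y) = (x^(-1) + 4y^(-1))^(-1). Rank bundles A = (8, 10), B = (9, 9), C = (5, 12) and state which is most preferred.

Evaluate utility at each bundle:
U(A) = 1.905.
U(B) = 1.800.
U(C) = 1.875.
Highest utility is A, so A ≻ C ≻ B.

Bundle A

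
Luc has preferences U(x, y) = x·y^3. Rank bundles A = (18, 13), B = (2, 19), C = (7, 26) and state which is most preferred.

Evaluate utility at each bundle:
U(A) = 39546.
U(B) = 13718.
U(C) = 123032.
Highest utility is C, so C ≻ A ≻ B.

Bundle C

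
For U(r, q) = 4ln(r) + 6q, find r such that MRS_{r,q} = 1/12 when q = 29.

r = 8

MU_r = 4/r, MU_q = 6.
MRS = 4/r ÷ 6.
MRS depends only on r: (2/3)/r = 1/12 ⇒ r = (2/3)/(1/12) = 8.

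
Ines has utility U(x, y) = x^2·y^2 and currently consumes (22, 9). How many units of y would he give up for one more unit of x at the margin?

MU_x = 2·x·y^2 and MU_y = 2·x^2·y.
MRS = MU_x/MU_y = y/x.
At (22, 9): MRS = 9/22.
That is, one extra unit of x is worth 9/22 units of y at the margin.

MRS = 9/22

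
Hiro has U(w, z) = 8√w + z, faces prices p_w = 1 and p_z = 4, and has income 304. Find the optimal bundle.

MU_w = 8/(2√w), MU_z = 1.
MRS = 8/(2√w) ÷ 1.
Tangency: set MRS = p_w/p_z = 1/4 = 0.25.
MRS depends only on w: 4/√w = 0.25 ⇒ √w = 4/0.25 = 16 ⇒ w* = 256.
From the budget, 4·z = 304 − 1·256 = 48, so z* = 12.

w* = 256, z* = 12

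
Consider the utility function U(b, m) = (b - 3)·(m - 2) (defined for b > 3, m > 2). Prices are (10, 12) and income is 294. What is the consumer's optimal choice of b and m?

MU_b = (m−2), MU_m = (b−3).
MRS = (m−2)/(b−3).
Tangency: set MRS = p_b/p_m = 10/12 = 5/6.
So (m − 2)/(b − 3) = 5/6, i.e. (m − 2) = (5/6)·(b − 3).
Rewrite the budget in excess-of-subsistence terms: 10·(b − 3) + 12·(m − 2) = 294 − 10·3 − 12·2 = 240.
Substituting, 20·(b − 3) = 240, so b − 3 = 12 and b* = 15.
Then m − 2 = (5/6)·12 = 10, so m* = 12.

b* = 15, m* = 12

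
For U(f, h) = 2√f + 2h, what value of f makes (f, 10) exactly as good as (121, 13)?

f = 196

U(121, 13) = 48.
Set U(f, 10) = 48 and solve.
With h = 10: 2√f = 48 − 2·10 = 28, so √f = 14 and f = 196.
Check: U(196, 10) = 48.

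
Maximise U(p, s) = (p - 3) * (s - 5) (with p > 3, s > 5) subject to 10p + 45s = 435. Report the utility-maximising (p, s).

p* = 12, s* = 7

MU_p = (s−5), MU_s = (p−3).
MRS = (s−5)/(p−3).
Tangency: set MRS = p_p/p_s = 10/45 = 2/9.
So (s − 5)/(p − 3) = 2/9, i.e. (s − 5) = (2/9)·(p − 3).
Rewrite the budget in excess-of-subsistence terms: 10·(p − 3) + 45·(s − 5) = 435 − 10·3 − 45·5 = 180.
Substituting, 20·(p − 3) = 180, so p − 3 = 9 and p* = 12.
Then s − 5 = (2/9)·9 = 2, so s* = 7.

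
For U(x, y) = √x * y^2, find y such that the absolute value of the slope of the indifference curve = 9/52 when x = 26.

y = 18

MU_x = 0.5·x^(-0.5)·y^2 and MU_y = 2·√x·y.
MRS = MU_x/MU_y = (0.25)·y/x.
Substitute x = 26: MRS = y/104. Setting y/104 = 9/52 gives y = (9/52)·104 = 18.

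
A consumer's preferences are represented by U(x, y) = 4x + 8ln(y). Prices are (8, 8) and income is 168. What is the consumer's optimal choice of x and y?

x* = 19, y* = 2

MU_x = 4, MU_y = 8/y.
MRS = 4 ÷ (8/y).
Tangency: set MRS = p_x/p_y = 8/8 = 1.
MRS depends only on y: 0.5·y = 1 ⇒ y* = 1/0.5 = 2.
From the budget, 8·x = 168 − 8·2 = 152, so x* = 19.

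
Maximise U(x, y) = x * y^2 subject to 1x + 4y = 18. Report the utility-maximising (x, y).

x* = 6, y* = 3

MU_x = y^2 and MU_y = 2·x·y.
MRS = MU_x/MU_y = (1/2)·y/x.
Tangency: set MRS = p_x/p_y = 1/4 = 0.25.
So (1/2)·y/x = 0.25, i.e. y = 0.5·x.
Substitute into the budget 1·x + 4·y = 18: 3·x = 18, so x* = 6.
Then y* = 0.5·6 = 3.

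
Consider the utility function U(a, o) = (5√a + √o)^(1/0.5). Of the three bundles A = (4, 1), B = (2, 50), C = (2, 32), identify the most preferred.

Bundle B

Evaluate utility at each bundle:
U(A) = 121.000.
U(B) = 200.000.
U(C) = 162.000.
Highest utility is B, so B ≻ C ≻ A.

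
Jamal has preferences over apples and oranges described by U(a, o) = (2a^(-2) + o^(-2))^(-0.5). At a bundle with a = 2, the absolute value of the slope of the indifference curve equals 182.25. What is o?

o = 9

For CES with ρ = -2, MRS = (2/1)·(o/a)^3.
Setting (2/1)·(o/2)^3 = 182.25 gives (o/2)^3 = 91.125, so o/2 = 4.5 and o = 9.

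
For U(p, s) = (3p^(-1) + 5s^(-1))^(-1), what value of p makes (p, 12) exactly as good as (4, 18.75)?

p = 5

U depends on (p, s) only through S = 3p^(-1) + 5s^(-1), so equal utility means equal S. At (4, 18.75): S = 61/60.
With s = 12: 5·12^(-1) = 5/12, so 3p^(-1) = 61/60 − 5/12 = 0.6, i.e. p^(-1) = 0.2.
Hence p = 1/0.2 = 5.
Check: U(5, 12) = 0.9836.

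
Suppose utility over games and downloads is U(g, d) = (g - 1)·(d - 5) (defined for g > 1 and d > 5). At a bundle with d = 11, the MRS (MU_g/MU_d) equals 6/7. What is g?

g = 8

MU_g = (d−5), MU_d = (g−1).
MRS = (d−5)/(g−1).
Substitute d = 11: MRS = 6/(g − 1). Setting this equal to 6/7 gives g − 1 = 6/(6/7) = 7, so g = 8.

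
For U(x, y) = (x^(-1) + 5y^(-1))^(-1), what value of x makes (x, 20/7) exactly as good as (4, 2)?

U depends on (x, y) only through S = x^(-1) + 5y^(-1), so equal utility means equal S. At (4, 2): S = 2.75.
With y = 20/7: 5·(20/7)^(-1) = 1.75, so x^(-1) = 2.75 − 1.75 = 1.
Hence x = 1/1 = 1.
Check: U(1, 20/7) = 0.3636.

x = 1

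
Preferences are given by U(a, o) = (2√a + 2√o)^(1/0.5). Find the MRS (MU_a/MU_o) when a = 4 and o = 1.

For CES with ρ = 0.5, MRS = √(o/a).
At (4, 1): MRS = 0.5.
The indifference curve has slope −0.5 at this bundle.

MRS = 0.5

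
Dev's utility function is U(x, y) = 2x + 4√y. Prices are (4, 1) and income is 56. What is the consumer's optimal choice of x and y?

x* = 10, y* = 16

MU_x = 2, MU_y = 4/(2√y).
MRS = 2 ÷ (4/(2√y)).
Tangency: set MRS = p_x/p_y = 4/1 = 4.
MRS depends only on y: √y = 4 ⇒ √y = 4 ⇒ y* = 16.
From the budget, 4·x = 56 − 1·16 = 40, so x* = 10.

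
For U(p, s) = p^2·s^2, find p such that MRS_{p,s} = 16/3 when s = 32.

p = 6

MU_p = 2·p·s^2 and MU_s = 2·p^2·s.
MRS = MU_p/MU_s = s/p.
Substitute s = 32: MRS = 32/p. Setting 32/p = 16/3 gives p = 32/(16/3) = 6.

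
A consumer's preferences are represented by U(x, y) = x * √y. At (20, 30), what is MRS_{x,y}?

MRS = 3

MU_x = √y and MU_y = 0.5·x·y^(-0.5).
MRS = MU_x/MU_y = (2)·y/x.
At (20, 30): MRS = 3.
So at (20, 30) the consumer would give up 3 units of y for one more unit of x.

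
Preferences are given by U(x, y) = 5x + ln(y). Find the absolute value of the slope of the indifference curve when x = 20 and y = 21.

MRS = 105

MU_x = 5, MU_y = 1/y.
MRS = 5 ÷ (1/y).
At (20, 21): MRS = 105.
The indifference curve has slope −105 at this bundle.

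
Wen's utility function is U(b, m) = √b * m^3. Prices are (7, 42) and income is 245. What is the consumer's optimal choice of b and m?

MU_b = 0.5·b^(-0.5)·m^3 and MU_m = 3·√b·m^2.
MRS = MU_b/MU_m = (1/6)·m/b.
Tangency: set MRS = p_b/p_m = 7/42 = 1/6.
So (1/6)·m/b = 1/6, i.e. m = b.
Substitute into the budget 7·b + 42·m = 245: 49·b = 245, so b* = 5.
Then m* = 5.

b* = 5, m* = 5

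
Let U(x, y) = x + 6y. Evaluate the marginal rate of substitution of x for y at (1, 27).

MRS = 1/6

MU_x = 1, MU_y = 6, so MRS = 1/6 at every bundle.
At (1, 27): MRS = 1/6.
So at (1, 27) the consumer would give up 1/6 units of y for one more unit of x.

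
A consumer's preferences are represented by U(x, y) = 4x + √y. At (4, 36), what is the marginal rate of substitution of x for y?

MRS = 48

MU_x = 4, MU_y = 1/(2√y).
MRS = 4 ÷ (1/(2√y)).
At (4, 36): MRS = 48.
The indifference curve has slope −48 at this bundle.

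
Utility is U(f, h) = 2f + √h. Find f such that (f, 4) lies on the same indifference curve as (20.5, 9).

f = 21

U(20.5, 9) = 44.
Set U(f, 4) = 44 and solve.
With h = 4: √4 = 2, so 2f = 44 − 2 = 42 and f = 21.
Check: U(21, 4) = 44.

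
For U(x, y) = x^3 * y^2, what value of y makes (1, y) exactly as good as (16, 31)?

y = 1984

U(16, 31) = 3936256.
Set U(1, y) = 3936256 and solve.
With x = 1: 1^3 = 1, so y^2 = 3936256/1 = 3936256; taking the square root, y = 1984.
Check: U(1, 1984) = 3936256.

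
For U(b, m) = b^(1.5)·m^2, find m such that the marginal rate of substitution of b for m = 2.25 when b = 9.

MU_b = 1.5·√b·m^2 and MU_m = 2·b^(1.5)·m.
MRS = MU_b/MU_m = (0.75)·m/b.
Substitute b = 9: MRS = m/12. Setting m/12 = 2.25 gives m = 2.25·12 = 27.

m = 27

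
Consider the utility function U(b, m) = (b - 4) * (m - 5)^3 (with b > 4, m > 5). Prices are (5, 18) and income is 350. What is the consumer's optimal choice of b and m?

MU_b = (m−5)^3, MU_m = 3·(b−4)·(m−5)^2.
MRS = (1/3)·(m−5)/(b−4).
Tangency: set MRS = p_b/p_m = 5/18.
So (1/3)·(m − 5)/(b − 4) = 5/18, i.e. (m − 5) = (5/6)·(b − 4).
Rewrite the budget in excess-of-subsistence terms: 5·(b − 4) + 18·(m − 5) = 350 − 5·4 − 18·5 = 240.
Substituting, 20·(b − 4) = 240, so b − 4 = 12 and b* = 16.
Then m − 5 = (5/6)·12 = 10, so m* = 15.

b* = 16, m* = 15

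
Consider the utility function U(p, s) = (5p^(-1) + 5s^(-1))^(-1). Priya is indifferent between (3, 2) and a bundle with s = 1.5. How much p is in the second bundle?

p = 6

U depends on (p, s) only through S = 5p^(-1) + 5s^(-1), so equal utility means equal S. At (3, 2): S = 25/6.
With s = 1.5: 5·1.5^(-1) = 10/3, so 5p^(-1) = 25/6 − 10/3 = 5/6, i.e. p^(-1) = 1/6.
Hence p = 1/(1/6) = 6.
Check: U(6, 1.5) = 0.24.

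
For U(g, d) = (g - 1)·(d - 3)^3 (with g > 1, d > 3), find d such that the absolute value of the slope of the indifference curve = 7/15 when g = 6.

d = 10

MU_g = (d−3)^3, MU_d = 3·(g−1)·(d−3)^2.
MRS = (1/3)·(d−3)/(g−1).
Substitute g = 6: MRS = (d − 3)/15. Setting this equal to 7/15 gives d − 3 = (7/15)·15 = 7, so d = 10.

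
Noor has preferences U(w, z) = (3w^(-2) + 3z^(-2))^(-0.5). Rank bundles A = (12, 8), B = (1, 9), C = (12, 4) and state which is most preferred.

Bundle A

Evaluate utility at each bundle:
U(A) = 3.843.
U(B) = 0.574.
U(C) = 2.191.
Highest utility is A, so A ≻ C ≻ B.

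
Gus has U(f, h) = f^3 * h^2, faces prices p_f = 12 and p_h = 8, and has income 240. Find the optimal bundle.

f* = 12, h* = 12

MU_f = 3·f^2·h^2 and MU_h = 2·f^3·h.
MRS = MU_f/MU_h = (3/2)·h/f.
Tangency: set MRS = p_f/p_h = 12/8 = 1.5.
So (3/2)·h/f = 1.5, i.e. h = f.
Substitute into the budget 12·f + 8·h = 240: 20·f = 240, so f* = 12.
Then h* = 12.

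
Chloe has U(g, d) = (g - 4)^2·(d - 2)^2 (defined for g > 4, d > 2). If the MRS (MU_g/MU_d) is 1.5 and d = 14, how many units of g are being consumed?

MU_g = 2·(g−4)·(d−2)^2, MU_d = 2·(g−4)^2·(d−2).
MRS = (d−2)/(g−4).
Substitute d = 14: MRS = 12/(g − 4). Setting this equal to 1.5 gives g − 4 = 12/1.5 = 8, so g = 12.

g = 12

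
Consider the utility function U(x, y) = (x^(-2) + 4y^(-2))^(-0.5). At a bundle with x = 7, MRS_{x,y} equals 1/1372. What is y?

For CES with ρ = -2, MRS = (1/4)·(y/x)^3.
Setting (1/4)·(y/7)^3 = 1/1372 gives (y/7)^3 = 1/343, so y/7 = 1/7 and y = 1.

y = 1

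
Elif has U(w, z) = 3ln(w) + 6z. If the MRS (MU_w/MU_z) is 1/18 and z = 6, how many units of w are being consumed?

MU_w = 3/w, MU_z = 6.
MRS = 3/w ÷ 6.
MRS depends only on w: 0.5/w = 1/18 ⇒ w = 0.5/(1/18) = 9.

w = 9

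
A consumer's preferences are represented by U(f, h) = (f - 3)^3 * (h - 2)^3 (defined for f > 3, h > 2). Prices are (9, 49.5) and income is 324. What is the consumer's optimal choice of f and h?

f* = 14, h* = 4

MU_f = 3·(f−3)^2·(h−2)^3, MU_h = 3·(f−3)^3·(h−2)^2.
MRS = (h−2)/(f−3).
Tangency: set MRS = p_f/p_h = 9/49.5 = 2/11.
So (h − 2)/(f − 3) = 2/11, i.e. (h − 2) = (2/11)·(f − 3).
Rewrite the budget in excess-of-subsistence terms: 9·(f − 3) + 49.5·(h − 2) = 324 − 9·3 − 49.5·2 = 198.
Substituting, 18·(f − 3) = 198, so f − 3 = 11 and f* = 14.
Then h − 2 = (2/11)·11 = 2, so h* = 4.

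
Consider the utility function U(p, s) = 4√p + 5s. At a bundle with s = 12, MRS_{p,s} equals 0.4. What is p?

MU_p = 4/(2√p), MU_s = 5.
MRS = 4/(2√p) ÷ 5.
MRS depends only on p: 0.4/√p = 0.4 ⇒ √p = 0.4/0.4 = 1 ⇒ p = 1.

p = 1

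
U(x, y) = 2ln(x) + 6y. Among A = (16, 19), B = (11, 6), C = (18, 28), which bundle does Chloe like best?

Evaluate utility at each bundle:
U(A) = 119.545.
U(B) = 40.796.
U(C) = 173.781.
Highest utility is C, so C ≻ A ≻ B.

Bundle C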